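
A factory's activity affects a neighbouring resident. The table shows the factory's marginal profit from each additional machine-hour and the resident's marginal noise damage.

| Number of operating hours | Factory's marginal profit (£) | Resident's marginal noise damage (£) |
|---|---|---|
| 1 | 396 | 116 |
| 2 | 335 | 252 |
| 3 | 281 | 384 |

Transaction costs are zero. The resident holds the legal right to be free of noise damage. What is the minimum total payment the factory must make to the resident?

£368

Efficient level: marginal profit ≥ marginal noise damage through level 2, so k* = 2.
With the resident holding the right, the factory must at least compensate total damage at k*: 116 + 252 = 368.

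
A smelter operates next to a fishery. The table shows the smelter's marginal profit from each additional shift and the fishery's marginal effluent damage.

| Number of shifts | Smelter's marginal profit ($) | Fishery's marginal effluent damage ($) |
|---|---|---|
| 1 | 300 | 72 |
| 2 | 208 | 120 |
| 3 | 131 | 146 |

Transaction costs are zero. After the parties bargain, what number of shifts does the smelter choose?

Bargaining reaches the level where marginal profit last exceeds marginal effluent damage.
That holds through level 2 (208 ≥ 120) but not at 3 (131 < 146).

2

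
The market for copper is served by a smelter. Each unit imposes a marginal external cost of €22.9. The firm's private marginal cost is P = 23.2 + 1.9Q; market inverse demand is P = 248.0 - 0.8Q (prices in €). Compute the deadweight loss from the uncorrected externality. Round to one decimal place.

Market equilibrium (private): 23.2 + 1.9Q = 248.0 - 0.8Q → Q_m = 83.2593.
Social marginal cost = private MC + MEC = 46.1 + 1.9Q.
Set SMC = demand: 46.1 + 1.9Q = 248.0 - 0.8Q → Q* = 74.7778.
The loss is the area between SMC and demand from Q* to Q_m; with linear curves that's a triangle of height MEC(Q_m).
DWL = ½ × 8.4815 × 22.9000 = 97.1132.

DWL = €97.1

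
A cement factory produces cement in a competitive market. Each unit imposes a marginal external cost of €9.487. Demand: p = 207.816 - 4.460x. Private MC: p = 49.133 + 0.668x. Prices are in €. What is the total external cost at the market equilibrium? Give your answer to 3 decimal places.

Market equilibrium (private): 49.133 + 0.668x = 207.816 - 4.460x → x_m = 30.9444.
Total external cost = MEC × x_m = 9.487 × 30.9444 = 293.5695.

€293.570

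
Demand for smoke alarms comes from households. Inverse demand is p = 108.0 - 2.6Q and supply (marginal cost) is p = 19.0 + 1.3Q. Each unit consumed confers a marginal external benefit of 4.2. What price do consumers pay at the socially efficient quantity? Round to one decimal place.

Social marginal benefit = demand + MEB = 112.2 - 2.6Q.
Set SMB = MC: 112.2 - 2.6Q = 19.0 + 1.3Q → Q* = 23.8974.
Consumer price on the demand curve at Q*: 108.0 − 2.6×23.8974 = 45.8668.

P = 45.9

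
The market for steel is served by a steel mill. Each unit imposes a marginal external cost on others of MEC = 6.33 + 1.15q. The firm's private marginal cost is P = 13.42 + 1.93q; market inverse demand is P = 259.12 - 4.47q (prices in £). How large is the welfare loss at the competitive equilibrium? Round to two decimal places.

Market equilibrium (private): 13.42 + 1.93q = 259.12 - 4.47q → q_m = 38.3906.
Social marginal cost = private MC + MEC = 19.75 + 3.08q.
Set SMC = demand: 19.75 + 3.08q = 259.12 - 4.47q → q* = 31.7046.
Height of the DWL triangle at q_m is SMC(q_m) − demand(q_m) = MEC(q_m) = 50.4792.
DWL = ½ × 6.6860 × 50.4792 = 168.7520.

DWL = £168.75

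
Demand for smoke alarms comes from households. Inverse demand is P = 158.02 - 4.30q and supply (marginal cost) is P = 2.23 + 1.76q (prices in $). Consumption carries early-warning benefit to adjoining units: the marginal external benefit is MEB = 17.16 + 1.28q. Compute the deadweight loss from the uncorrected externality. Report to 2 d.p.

Market equilibrium (private): 2.23 + 1.76q = 158.02 - 4.30q → q_m = 25.7079.
Social marginal benefit = demand + MEB = 175.18 - 3.02q.
Set SMB = MC: 175.18 - 3.02q = 2.23 + 1.76q → q* = 36.1820.
The loss is the area between SMB and MC from q* to q_m; with linear curves that's a triangle of height MEB(q_m).
DWL = ½ × 10.4741 × 50.0661 = 262.1987.

DWL = $262.20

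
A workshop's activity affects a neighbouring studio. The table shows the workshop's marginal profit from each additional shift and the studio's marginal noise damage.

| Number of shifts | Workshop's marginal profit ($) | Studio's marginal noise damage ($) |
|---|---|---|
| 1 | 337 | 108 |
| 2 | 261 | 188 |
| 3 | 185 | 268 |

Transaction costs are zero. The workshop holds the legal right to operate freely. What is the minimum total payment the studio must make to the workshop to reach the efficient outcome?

$185

Left alone the workshop would choose level 3 (marginal profit stays positive).
Efficient level: k* = 2 (marginal profit ≥ marginal noise damage through 2).
The studio must at least cover the workshop's forgone profit from cutting 3→2: 185 = 185.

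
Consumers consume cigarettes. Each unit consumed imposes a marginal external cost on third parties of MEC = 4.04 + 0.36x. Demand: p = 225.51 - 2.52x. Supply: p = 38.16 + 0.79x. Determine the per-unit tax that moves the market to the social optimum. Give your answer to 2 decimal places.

Social marginal benefit = demand − MEC = 221.47 - 2.88x.
Set SMB = MC: 221.47 - 2.88x = 38.16 + 0.79x → x* = 49.9482.
The Pigouvian tax equals MEC at x*: 4.04 + 0.36×49.9482 = 22.0214.

tax = 22.02 per unit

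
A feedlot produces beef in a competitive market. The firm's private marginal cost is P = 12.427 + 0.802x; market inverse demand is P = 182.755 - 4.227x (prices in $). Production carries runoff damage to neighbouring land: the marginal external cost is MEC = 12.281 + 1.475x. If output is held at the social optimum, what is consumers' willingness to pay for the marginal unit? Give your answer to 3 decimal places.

Social marginal cost = private MC + MEC = 24.708 + 2.277x.
Set SMC = demand: 24.708 + 2.277x = 182.755 - 4.227x → x* = 24.3000.
Consumer price on the demand curve at x*: 182.755 − 4.227×24.3000 = 80.0389.

P = $80.039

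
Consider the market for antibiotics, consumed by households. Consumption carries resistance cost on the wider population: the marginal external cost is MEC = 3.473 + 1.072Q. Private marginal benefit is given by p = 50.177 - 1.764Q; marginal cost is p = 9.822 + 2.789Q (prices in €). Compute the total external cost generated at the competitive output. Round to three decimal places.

Market equilibrium (private): 9.822 + 2.789Q = 50.177 - 1.764Q → Q_m = 8.8634.
Total external cost = ∫₀^{Q_m} (3.473 + 1.072Q) dQ = 3.473×8.8634 + ½×1.072×8.8634² = 72.8907.

€72.891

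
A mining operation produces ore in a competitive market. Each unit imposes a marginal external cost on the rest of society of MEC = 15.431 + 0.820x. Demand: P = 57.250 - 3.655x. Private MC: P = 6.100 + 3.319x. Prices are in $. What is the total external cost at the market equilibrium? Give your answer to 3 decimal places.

$135.232

Market equilibrium (private): 6.100 + 3.319x = 57.250 - 3.655x → x_m = 7.3344.
Total external cost = ∫₀^{x_m} (15.431 + 0.820x) dx = 15.431×7.3344 + ½×0.820×7.3344² = 135.2324.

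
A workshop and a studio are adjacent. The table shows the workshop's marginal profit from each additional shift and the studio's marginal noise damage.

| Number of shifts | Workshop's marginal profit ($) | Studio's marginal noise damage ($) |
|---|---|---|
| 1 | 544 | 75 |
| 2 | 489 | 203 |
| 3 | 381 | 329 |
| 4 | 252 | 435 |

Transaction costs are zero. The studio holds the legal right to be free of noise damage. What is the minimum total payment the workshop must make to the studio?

Efficient level: marginal profit ≥ marginal noise damage through level 3, so k* = 3.
With the studio holding the right, the workshop must at least compensate total damage at k*: 75 + 203 + 329 = 607.

$607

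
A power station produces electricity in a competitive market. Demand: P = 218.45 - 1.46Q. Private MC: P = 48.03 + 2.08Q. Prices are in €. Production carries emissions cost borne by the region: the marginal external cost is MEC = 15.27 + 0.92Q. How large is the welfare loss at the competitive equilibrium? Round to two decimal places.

DWL = €397.69

Market equilibrium (private): 48.03 + 2.08Q = 218.45 - 1.46Q → Q_m = 48.1412.
Social marginal cost = private MC + MEC = 63.30 + 3.00Q.
Set SMC = demand: 63.30 + 3.00Q = 218.45 - 1.46Q → Q* = 34.7870.
Height of the DWL triangle at Q_m is SMC(Q_m) − demand(Q_m) = MEC(Q_m) = 59.5599.
DWL = ½ × 13.3542 × 59.5599 = 397.6874.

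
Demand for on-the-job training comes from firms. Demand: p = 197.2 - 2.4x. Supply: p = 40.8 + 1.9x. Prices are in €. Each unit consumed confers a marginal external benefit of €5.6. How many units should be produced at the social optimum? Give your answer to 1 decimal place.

Social marginal benefit = demand + MEB = 202.8 - 2.4x.
Set SMB = MC: 202.8 - 2.4x = 40.8 + 1.9x → x* = 37.6744.

x* = 37.7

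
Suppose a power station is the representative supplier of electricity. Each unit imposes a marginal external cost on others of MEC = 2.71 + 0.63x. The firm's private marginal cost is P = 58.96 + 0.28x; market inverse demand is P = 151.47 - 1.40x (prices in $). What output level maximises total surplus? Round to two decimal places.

x* = 38.87

Social marginal cost = private MC + MEC = 61.67 + 0.91x.
Set SMC = demand: 61.67 + 0.91x = 151.47 - 1.40x → x* = 38.8745.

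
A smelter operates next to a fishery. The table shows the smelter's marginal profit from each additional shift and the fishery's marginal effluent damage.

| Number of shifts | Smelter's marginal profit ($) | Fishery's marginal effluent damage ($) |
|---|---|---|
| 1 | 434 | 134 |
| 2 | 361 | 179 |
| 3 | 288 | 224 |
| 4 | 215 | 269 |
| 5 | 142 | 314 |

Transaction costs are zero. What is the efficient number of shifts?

3

Bargaining reaches the level where marginal profit last exceeds marginal effluent damage.
That holds through level 3 (288 ≥ 224) but not at 4 (215 < 269).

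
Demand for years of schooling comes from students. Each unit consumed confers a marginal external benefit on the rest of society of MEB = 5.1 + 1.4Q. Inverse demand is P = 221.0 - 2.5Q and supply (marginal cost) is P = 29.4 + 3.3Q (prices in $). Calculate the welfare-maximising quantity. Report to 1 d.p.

Social marginal benefit = demand + MEB = 226.1 - 1.1Q.
Set SMB = MC: 226.1 - 1.1Q = 29.4 + 3.3Q → Q* = 44.7045.

Q* = 44.7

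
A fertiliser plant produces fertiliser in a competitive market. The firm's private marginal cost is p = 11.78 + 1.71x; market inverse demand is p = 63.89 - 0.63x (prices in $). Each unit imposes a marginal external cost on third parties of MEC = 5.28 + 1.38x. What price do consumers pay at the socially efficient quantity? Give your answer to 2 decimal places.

Social marginal cost = private MC + MEC = 17.06 + 3.09x.
Set SMC = demand: 17.06 + 3.09x = 63.89 - 0.63x → x* = 12.5887.
Consumer price on the demand curve at x*: 63.89 − 0.63×12.5887 = 55.9591.

P = $55.96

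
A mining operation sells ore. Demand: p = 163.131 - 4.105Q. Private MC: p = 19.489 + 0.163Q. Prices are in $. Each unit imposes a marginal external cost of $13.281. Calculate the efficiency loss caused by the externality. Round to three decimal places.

DWL = $20.664

Market equilibrium (private): 19.489 + 0.163Q = 163.131 - 4.105Q → Q_m = 33.6556.
Social marginal cost = private MC + MEC = 32.770 + 0.163Q.
Set SMC = demand: 32.770 + 0.163Q = 163.131 - 4.105Q → Q* = 30.5438.
The welfare-loss triangle has base |Q_m − Q*| and height MEC(Q_m) (the vertical gap between SMC and demand is zero at Q* and MEC at Q_m).
DWL = ½ × 3.1118 × 13.2810 = 20.6639.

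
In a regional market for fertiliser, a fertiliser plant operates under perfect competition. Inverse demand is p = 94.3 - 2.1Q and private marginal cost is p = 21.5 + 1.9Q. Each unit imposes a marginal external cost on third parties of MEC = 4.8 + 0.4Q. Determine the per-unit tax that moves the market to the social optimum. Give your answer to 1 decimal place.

Social marginal cost = private MC + MEC = 26.3 + 2.3Q.
Set SMC = demand: 26.3 + 2.3Q = 94.3 - 2.1Q → Q* = 15.4545.
The Pigouvian tax equals MEC at Q*: 4.8 + 0.4×15.4545 = 10.9818.

tax = 11.0 per unit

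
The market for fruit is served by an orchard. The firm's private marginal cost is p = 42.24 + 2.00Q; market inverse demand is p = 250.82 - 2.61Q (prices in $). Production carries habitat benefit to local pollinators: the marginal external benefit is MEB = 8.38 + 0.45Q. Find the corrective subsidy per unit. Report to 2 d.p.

subsidy = $31.85 per unit

Social marginal cost = private MC − MEB = 33.86 + 1.55Q.
Set SMC = demand: 33.86 + 1.55Q = 250.82 - 2.61Q → Q* = 52.1538.
The Pigouvian subsidy equals MEB at Q*: 8.38 + 0.45×52.1538 = 31.8492.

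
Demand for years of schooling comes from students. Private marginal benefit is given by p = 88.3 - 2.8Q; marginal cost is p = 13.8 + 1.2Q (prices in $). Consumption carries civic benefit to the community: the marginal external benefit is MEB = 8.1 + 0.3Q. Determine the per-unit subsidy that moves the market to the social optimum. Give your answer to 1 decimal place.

subsidy = $14.8 per unit

Social marginal benefit = demand + MEB = 96.4 - 2.5Q.
Set SMB = MC: 96.4 - 2.5Q = 13.8 + 1.2Q → Q* = 22.3243.
The Pigouvian subsidy equals MEB at Q*: 8.1 + 0.3×22.3243 = 14.7973.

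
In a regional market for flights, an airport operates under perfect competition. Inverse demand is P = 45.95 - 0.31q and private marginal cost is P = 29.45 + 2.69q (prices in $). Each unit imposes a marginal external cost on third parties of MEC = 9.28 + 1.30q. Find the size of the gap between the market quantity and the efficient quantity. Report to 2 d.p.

Market equilibrium (private): 29.45 + 2.69q = 45.95 - 0.31q → q_m = 5.5000.
Social marginal cost = private MC + MEC = 38.73 + 3.99q.
Set SMC = demand: 38.73 + 3.99q = 45.95 - 0.31q → q* = 1.6791.
Gap = |5.5000 − 1.6791| = 3.8209.

3.82 units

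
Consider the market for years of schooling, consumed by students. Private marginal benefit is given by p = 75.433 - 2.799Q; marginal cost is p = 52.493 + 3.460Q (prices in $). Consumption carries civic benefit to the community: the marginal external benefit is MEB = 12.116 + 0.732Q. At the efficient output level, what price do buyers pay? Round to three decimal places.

Social marginal benefit = demand + MEB = 87.549 - 2.067Q.
Set SMB = MC: 87.549 - 2.067Q = 52.493 + 3.460Q → Q* = 6.3427.
Consumer price on the demand curve at Q*: 75.433 − 2.799×6.3427 = 57.6798.

P = $57.680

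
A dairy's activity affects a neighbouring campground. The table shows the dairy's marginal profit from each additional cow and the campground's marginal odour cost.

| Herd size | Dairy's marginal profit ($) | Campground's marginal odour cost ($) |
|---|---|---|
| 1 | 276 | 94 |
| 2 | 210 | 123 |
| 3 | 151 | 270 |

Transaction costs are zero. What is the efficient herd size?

2

Bargaining reaches the level where marginal profit last exceeds marginal odour cost.
That holds through level 2 (210 ≥ 123) but not at 3 (151 < 270).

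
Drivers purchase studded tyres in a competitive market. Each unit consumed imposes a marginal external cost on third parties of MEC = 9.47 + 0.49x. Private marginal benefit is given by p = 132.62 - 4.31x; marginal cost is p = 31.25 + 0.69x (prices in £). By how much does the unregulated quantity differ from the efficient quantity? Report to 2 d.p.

Market equilibrium (private): 31.25 + 0.69x = 132.62 - 4.31x → x_m = 20.2740.
Social marginal benefit = demand − MEC = 123.15 - 4.80x.
Set SMB = MC: 123.15 - 4.80x = 31.25 + 0.69x → x* = 16.7395.
Gap = |20.2740 − 16.7395| = 3.5345.

3.53 units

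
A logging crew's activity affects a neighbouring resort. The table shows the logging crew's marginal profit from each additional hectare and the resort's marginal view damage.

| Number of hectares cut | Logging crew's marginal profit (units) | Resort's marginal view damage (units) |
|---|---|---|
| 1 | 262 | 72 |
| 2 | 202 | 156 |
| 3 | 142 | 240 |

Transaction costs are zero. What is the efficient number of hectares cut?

Bargaining reaches the level where marginal profit last exceeds marginal view damage.
That holds through level 2 (202 ≥ 156) but not at 3 (142 < 240).

2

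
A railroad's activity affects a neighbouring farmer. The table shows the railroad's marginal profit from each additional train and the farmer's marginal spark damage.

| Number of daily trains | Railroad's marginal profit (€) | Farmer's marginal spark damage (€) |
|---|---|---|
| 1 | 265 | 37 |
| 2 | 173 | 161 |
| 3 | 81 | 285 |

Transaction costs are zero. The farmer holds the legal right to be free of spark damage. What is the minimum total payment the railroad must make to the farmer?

€198

Efficient level: marginal profit ≥ marginal spark damage through level 2, so k* = 2.
With the farmer holding the right, the railroad must at least compensate total damage at k*: 37 + 161 = 198.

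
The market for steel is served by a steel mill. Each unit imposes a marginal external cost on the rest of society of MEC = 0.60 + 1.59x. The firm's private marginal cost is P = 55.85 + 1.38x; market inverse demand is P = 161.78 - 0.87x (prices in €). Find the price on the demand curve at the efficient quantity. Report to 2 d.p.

Social marginal cost = private MC + MEC = 56.45 + 2.97x.
Set SMC = demand: 56.45 + 2.97x = 161.78 - 0.87x → x* = 27.4297.
Consumer price on the demand curve at x*: 161.78 − 0.87×27.4297 = 137.9162.

P = €137.92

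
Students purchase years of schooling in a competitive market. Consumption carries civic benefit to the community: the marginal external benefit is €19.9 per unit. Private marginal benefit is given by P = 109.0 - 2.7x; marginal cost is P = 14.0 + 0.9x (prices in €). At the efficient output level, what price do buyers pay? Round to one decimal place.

P = €22.8

Social marginal benefit = demand + MEB = 128.9 - 2.7x.
Set SMB = MC: 128.9 - 2.7x = 14.0 + 0.9x → x* = 31.9167.
Consumer price on the demand curve at x*: 109.0 − 2.7×31.9167 = 22.8249.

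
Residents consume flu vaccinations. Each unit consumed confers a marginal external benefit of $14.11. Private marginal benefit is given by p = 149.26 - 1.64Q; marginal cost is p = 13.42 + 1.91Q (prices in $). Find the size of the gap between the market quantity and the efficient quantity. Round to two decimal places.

Market equilibrium (private): 13.42 + 1.91Q = 149.26 - 1.64Q → Q_m = 38.2648.
Social marginal benefit = demand + MEB = 163.37 - 1.64Q.
Set SMB = MC: 163.37 - 1.64Q = 13.42 + 1.91Q → Q* = 42.2394.
Gap = |38.2648 − 42.2394| = 3.9746.

3.97 units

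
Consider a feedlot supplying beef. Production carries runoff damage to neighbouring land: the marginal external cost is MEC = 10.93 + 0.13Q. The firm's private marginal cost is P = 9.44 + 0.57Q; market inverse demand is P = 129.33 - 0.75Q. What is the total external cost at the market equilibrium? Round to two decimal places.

Market equilibrium (private): 9.44 + 0.57Q = 129.33 - 0.75Q → Q_m = 90.8258.
Total external cost = ∫₀^{Q_m} (10.93 + 0.13Q) dQ = 10.93×90.8258 + ½×0.13×90.8258² = 1528.9322.

1528.93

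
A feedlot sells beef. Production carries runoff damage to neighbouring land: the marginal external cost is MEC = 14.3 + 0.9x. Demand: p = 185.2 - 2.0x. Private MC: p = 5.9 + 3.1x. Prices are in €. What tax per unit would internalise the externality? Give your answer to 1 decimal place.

Social marginal cost = private MC + MEC = 20.2 + 4.0x.
Set SMC = demand: 20.2 + 4.0x = 185.2 - 2.0x → x* = 27.5000.
The Pigouvian tax equals MEC at x*: 14.3 + 0.9×27.5000 = 39.0500.

tax = €39.1 per unit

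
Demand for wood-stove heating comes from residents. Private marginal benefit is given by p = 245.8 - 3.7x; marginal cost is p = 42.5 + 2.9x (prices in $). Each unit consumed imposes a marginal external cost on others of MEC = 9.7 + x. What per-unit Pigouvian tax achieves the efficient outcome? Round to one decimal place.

tax = $35.2 per unit

Social marginal benefit = demand − MEC = 236.1 - 4.7x.
Set SMB = MC: 236.1 - 4.7x = 42.5 + 2.9x → x* = 25.4737.
The Pigouvian tax equals MEC at x*: 9.7 + 1.0×25.4737 = 35.1737.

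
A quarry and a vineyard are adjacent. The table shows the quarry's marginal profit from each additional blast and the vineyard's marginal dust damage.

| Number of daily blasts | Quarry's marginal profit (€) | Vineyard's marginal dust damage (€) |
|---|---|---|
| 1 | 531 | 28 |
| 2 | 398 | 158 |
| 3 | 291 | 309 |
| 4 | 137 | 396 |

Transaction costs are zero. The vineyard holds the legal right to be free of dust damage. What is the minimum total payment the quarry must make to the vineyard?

€186

Efficient level: marginal profit ≥ marginal dust damage through level 2, so k* = 2.
With the vineyard holding the right, the quarry must at least compensate total damage at k*: 28 + 158 = 186.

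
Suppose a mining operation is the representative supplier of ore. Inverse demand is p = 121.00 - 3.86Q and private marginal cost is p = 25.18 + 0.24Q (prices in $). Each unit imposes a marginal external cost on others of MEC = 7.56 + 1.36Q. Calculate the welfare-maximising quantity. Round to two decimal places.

Q* = 16.16

Social marginal cost = private MC + MEC = 32.74 + 1.60Q.
Set SMC = demand: 32.74 + 1.60Q = 121.00 - 3.86Q → Q* = 16.1648.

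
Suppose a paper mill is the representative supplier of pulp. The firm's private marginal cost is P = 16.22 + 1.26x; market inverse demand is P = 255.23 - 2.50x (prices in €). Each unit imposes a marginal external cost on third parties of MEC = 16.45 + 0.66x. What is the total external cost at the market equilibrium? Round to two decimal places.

€2379.10

Market equilibrium (private): 16.22 + 1.26x = 255.23 - 2.50x → x_m = 63.5665.
Total external cost = ∫₀^{x_m} (16.45 + 0.66x) dx = 16.45×63.5665 + ½×0.66×63.5665² = 2379.0999.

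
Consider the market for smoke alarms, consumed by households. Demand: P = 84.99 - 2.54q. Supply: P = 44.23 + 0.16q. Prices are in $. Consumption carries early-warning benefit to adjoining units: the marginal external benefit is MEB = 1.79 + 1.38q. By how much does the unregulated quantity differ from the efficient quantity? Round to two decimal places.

17.14 units

Market equilibrium (private): 44.23 + 0.16q = 84.99 - 2.54q → q_m = 15.0963.
Social marginal benefit = demand + MEB = 86.78 - 1.16q.
Set SMB = MC: 86.78 - 1.16q = 44.23 + 0.16q → q* = 32.2348.
Gap = |15.0963 − 32.2348| = 17.1385.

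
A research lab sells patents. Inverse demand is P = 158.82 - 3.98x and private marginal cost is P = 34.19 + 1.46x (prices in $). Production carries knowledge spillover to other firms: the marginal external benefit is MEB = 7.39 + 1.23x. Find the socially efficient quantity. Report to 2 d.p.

x* = 31.36

Social marginal cost = private MC − MEB = 26.80 + 0.23x.
Set SMC = demand: 26.80 + 0.23x = 158.82 - 3.98x → x* = 31.3587.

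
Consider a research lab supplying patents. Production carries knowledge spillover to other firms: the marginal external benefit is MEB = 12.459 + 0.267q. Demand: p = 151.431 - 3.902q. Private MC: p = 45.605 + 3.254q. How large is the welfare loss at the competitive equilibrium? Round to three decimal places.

DWL = 19.539

Market equilibrium (private): 45.605 + 3.254q = 151.431 - 3.902q → q_m = 14.7884.
Social marginal cost = private MC − MEB = 33.146 + 2.987q.
Set SMC = demand: 33.146 + 2.987q = 151.431 - 3.902q → q* = 17.1701.
Height of the DWL triangle at q_m is demand(q_m) − SMC(q_m) = MEB(q_m) = 16.4075.
DWL = ½ × 2.3817 × 16.4075 = 19.5389.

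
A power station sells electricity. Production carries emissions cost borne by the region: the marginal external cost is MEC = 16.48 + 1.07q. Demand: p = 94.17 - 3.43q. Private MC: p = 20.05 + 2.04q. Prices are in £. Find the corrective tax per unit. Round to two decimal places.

Social marginal cost = private MC + MEC = 36.53 + 3.11q.
Set SMC = demand: 36.53 + 3.11q = 94.17 - 3.43q → q* = 8.8135.
The Pigouvian tax equals MEC at q*: 16.48 + 1.07×8.8135 = 25.9104.

tax = £25.91 per unit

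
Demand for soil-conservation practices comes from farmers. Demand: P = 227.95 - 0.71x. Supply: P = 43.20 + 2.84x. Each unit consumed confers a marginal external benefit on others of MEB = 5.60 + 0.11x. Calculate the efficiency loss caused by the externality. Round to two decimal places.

Market equilibrium (private): 43.20 + 2.84x = 227.95 - 0.71x → x_m = 52.0423.
Social marginal benefit = demand + MEB = 233.55 - 0.60x.
Set SMB = MC: 233.55 - 0.60x = 43.20 + 2.84x → x* = 55.3343.
The loss is the area between SMB and MC from x* to x_m; with linear curves that's a triangle of height MEB(x_m).
DWL = ½ × 3.2920 × 11.3246 = 18.6403.

DWL = 18.64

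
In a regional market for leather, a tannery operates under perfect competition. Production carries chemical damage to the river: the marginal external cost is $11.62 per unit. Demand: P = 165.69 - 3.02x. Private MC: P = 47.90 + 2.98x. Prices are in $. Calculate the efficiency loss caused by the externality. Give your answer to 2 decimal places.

Market equilibrium (private): 47.90 + 2.98x = 165.69 - 3.02x → x_m = 19.6317.
Social marginal cost = private MC + MEC = 59.52 + 2.98x.
Set SMC = demand: 59.52 + 2.98x = 165.69 - 3.02x → x* = 17.6950.
Between x* and x_m the wedge SMC − demand runs linearly from 0 to MEC(x_m), so the loss is a triangle.
DWL = ½ × 1.9367 × 11.6200 = 11.2522.

DWL = $11.25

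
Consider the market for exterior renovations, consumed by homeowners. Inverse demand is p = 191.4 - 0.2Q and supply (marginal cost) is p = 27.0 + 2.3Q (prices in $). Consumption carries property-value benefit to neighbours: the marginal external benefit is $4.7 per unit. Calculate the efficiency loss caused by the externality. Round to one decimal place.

DWL = $4.4

Market equilibrium (private): 27.0 + 2.3Q = 191.4 - 0.2Q → Q_m = 65.7600.
Social marginal benefit = demand + MEB = 196.1 - 0.2Q.
Set SMB = MC: 196.1 - 0.2Q = 27.0 + 2.3Q → Q* = 67.6400.
The loss is the area between SMB and MC from Q* to Q_m; with linear curves that's a triangle of height MEB(Q_m).
DWL = ½ × 1.8800 × 4.7000 = 4.4180.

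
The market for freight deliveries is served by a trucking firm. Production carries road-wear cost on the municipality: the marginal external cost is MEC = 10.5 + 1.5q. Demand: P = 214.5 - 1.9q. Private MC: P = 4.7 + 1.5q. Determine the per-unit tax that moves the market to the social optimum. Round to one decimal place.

tax = 71.5 per unit

Social marginal cost = private MC + MEC = 15.2 + 3.0q.
Set SMC = demand: 15.2 + 3.0q = 214.5 - 1.9q → q* = 40.6735.
The Pigouvian tax equals MEC at q*: 10.5 + 1.5×40.6735 = 71.5103.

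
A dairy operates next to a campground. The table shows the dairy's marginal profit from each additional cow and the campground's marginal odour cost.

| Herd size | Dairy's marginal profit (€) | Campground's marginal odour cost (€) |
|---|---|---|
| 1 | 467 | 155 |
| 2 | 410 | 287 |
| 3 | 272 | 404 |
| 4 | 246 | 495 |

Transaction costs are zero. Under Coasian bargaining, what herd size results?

2

Bargaining reaches the level where marginal profit last exceeds marginal odour cost.
That holds through level 2 (410 ≥ 287) but not at 3 (272 < 404).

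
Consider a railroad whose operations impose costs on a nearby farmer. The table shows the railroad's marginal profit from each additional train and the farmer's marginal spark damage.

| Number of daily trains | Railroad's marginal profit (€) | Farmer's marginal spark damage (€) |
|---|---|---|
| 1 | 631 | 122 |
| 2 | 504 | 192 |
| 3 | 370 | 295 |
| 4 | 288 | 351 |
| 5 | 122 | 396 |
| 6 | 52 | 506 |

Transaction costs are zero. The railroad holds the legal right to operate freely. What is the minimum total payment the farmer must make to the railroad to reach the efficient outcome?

Left alone the railroad would choose level 6 (marginal profit stays positive).
Efficient level: k* = 3 (marginal profit ≥ marginal spark damage through 3).
The farmer must at least cover the railroad's forgone profit from cutting 6→3: 288 + 122 + 52 = 462.

€462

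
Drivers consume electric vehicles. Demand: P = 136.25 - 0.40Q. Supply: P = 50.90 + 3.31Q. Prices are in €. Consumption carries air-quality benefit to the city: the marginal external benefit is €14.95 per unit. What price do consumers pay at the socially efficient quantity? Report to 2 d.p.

P = €125.44

Social marginal benefit = demand + MEB = 151.20 - 0.40Q.
Set SMB = MC: 151.20 - 0.40Q = 50.90 + 3.31Q → Q* = 27.0350.
Consumer price on the demand curve at Q*: 136.25 − 0.40×27.0350 = 125.4360.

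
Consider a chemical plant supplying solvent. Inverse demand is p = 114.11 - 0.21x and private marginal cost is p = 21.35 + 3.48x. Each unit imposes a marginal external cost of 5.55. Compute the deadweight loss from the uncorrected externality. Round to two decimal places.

DWL = 4.17

Market equilibrium (private): 21.35 + 3.48x = 114.11 - 0.21x → x_m = 25.1382.
Social marginal cost = private MC + MEC = 26.90 + 3.48x.
Set SMC = demand: 26.90 + 3.48x = 114.11 - 0.21x → x* = 23.6341.
The loss is the area between SMC and demand from x* to x_m; with linear curves that's a triangle of height MEC(x_m).
DWL = ½ × 1.5041 × 5.5500 = 4.1739.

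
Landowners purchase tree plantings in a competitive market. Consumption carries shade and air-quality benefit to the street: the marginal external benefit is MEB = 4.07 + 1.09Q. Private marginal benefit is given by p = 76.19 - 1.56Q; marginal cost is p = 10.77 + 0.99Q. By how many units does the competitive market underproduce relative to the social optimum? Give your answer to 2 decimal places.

Market equilibrium (private): 10.77 + 0.99Q = 76.19 - 1.56Q → Q_m = 25.6549.
Social marginal benefit = demand + MEB = 80.26 - 0.47Q.
Set SMB = MC: 80.26 - 0.47Q = 10.77 + 0.99Q → Q* = 47.5959.
Gap = |25.6549 − 47.5959| = 21.9410.

21.94 units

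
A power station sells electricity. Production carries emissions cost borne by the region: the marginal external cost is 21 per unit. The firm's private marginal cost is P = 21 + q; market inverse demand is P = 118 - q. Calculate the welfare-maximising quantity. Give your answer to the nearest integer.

q* = 38

Social marginal cost = private MC + MEC = 42 + q.
Set SMC = demand: 42 + q = 118 - q → q* = 38.0000.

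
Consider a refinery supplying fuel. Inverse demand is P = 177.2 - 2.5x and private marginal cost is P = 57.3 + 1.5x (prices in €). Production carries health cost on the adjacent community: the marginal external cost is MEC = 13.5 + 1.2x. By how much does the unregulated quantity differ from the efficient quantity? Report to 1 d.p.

9.5 units

Market equilibrium (private): 57.3 + 1.5x = 177.2 - 2.5x → x_m = 29.9750.
Social marginal cost = private MC + MEC = 70.8 + 2.7x.
Set SMC = demand: 70.8 + 2.7x = 177.2 - 2.5x → x* = 20.4615.
Gap = |29.9750 − 20.4615| = 9.5135.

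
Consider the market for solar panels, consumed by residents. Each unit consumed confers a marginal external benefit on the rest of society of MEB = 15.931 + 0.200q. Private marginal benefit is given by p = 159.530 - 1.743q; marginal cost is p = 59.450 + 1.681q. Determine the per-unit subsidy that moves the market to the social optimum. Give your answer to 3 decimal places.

subsidy = 23.128 per unit

Social marginal benefit = demand + MEB = 175.461 - 1.543q.
Set SMB = MC: 175.461 - 1.543q = 59.450 + 1.681q → q* = 35.9836.
The Pigouvian subsidy equals MEB at q*: 15.931 + 0.200×35.9836 = 23.1277.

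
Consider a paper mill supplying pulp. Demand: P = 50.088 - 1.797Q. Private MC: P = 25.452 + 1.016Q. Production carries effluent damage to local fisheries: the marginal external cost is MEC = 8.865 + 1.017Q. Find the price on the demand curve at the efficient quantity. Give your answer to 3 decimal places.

P = 42.688

Social marginal cost = private MC + MEC = 34.317 + 2.033Q.
Set SMC = demand: 34.317 + 2.033Q = 50.088 - 1.797Q → Q* = 4.1178.
Consumer price on the demand curve at Q*: 50.088 − 1.797×4.1178 = 42.6883.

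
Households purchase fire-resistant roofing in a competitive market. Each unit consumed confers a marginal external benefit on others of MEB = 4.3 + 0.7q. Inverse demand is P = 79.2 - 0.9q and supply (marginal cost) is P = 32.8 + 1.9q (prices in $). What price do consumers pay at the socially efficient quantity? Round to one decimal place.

P = $57.5

Social marginal benefit = demand + MEB = 83.5 - 0.2q.
Set SMB = MC: 83.5 - 0.2q = 32.8 + 1.9q → q* = 24.1429.
Consumer price on the demand curve at q*: 79.2 − 0.9×24.1429 = 57.4714.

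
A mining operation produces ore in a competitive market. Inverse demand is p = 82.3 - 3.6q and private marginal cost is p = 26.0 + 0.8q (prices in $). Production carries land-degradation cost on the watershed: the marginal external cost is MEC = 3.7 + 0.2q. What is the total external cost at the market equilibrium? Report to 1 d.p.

$63.7

Market equilibrium (private): 26.0 + 0.8q = 82.3 - 3.6q → q_m = 12.7955.
Total external cost = ∫₀^{q_m} (3.7 + 0.2q) dq = 3.7×12.7955 + ½×0.2×12.7955² = 63.7158.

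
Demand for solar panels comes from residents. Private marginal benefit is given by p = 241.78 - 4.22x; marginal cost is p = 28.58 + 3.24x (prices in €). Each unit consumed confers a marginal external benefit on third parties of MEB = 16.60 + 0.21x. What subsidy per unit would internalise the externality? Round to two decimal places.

subsidy = €23.26 per unit

Social marginal benefit = demand + MEB = 258.38 - 4.01x.
Set SMB = MC: 258.38 - 4.01x = 28.58 + 3.24x → x* = 31.6966.
The Pigouvian subsidy equals MEB at x*: 16.60 + 0.21×31.6966 = 23.2563.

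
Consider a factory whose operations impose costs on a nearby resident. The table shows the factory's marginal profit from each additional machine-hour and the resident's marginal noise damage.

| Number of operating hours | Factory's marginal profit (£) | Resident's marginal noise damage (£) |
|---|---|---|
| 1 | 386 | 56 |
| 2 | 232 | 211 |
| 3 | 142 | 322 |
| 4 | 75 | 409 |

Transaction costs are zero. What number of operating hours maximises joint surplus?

2

Bargaining reaches the level where marginal profit last exceeds marginal noise damage.
That holds through level 2 (232 ≥ 211) but not at 3 (142 < 322).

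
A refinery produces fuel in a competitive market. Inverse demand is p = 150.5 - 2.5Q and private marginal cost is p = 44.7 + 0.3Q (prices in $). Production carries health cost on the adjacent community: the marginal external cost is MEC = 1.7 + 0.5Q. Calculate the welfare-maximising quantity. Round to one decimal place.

Social marginal cost = private MC + MEC = 46.4 + 0.8Q.
Set SMC = demand: 46.4 + 0.8Q = 150.5 - 2.5Q → Q* = 31.5455.

Q* = 31.5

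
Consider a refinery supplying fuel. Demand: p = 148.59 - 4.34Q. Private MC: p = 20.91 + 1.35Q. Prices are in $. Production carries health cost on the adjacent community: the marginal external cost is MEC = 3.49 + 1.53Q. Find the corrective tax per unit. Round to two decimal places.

tax = $29.81 per unit

Social marginal cost = private MC + MEC = 24.40 + 2.88Q.
Set SMC = demand: 24.40 + 2.88Q = 148.59 - 4.34Q → Q* = 17.2008.
The Pigouvian tax equals MEC at Q*: 3.49 + 1.53×17.2008 = 29.8072.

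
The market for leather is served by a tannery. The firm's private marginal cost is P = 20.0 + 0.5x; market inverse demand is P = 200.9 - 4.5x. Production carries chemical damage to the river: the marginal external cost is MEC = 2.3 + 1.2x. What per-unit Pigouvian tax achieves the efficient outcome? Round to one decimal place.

Social marginal cost = private MC + MEC = 22.3 + 1.7x.
Set SMC = demand: 22.3 + 1.7x = 200.9 - 4.5x → x* = 28.8065.
The Pigouvian tax equals MEC at x*: 2.3 + 1.2×28.8065 = 36.8678.

tax = 36.9 per unit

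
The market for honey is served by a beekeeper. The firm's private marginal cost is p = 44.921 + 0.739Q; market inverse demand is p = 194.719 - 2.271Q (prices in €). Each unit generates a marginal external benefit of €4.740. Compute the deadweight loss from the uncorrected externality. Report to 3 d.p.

DWL = €3.732

Market equilibrium (private): 44.921 + 0.739Q = 194.719 - 2.271Q → Q_m = 49.7668.
Social marginal cost = private MC − MEB = 40.181 + 0.739Q.
Set SMC = demand: 40.181 + 0.739Q = 194.719 - 2.271Q → Q* = 51.3415.
Height of the DWL triangle at Q_m is demand(Q_m) − SMC(Q_m) = MEB(Q_m) = 4.7400.
DWL = ½ × 1.5747 × 4.7400 = 3.7320.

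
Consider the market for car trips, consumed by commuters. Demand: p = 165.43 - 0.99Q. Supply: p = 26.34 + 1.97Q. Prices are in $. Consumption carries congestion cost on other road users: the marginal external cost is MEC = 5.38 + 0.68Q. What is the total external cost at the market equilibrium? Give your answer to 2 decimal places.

Market equilibrium (private): 26.34 + 1.97Q = 165.43 - 0.99Q → Q_m = 46.9899.
Total external cost = ∫₀^{Q_m} (5.38 + 0.68Q) dQ = 5.38×46.9899 + ½×0.68×46.9899² = 1003.5429.

$1003.54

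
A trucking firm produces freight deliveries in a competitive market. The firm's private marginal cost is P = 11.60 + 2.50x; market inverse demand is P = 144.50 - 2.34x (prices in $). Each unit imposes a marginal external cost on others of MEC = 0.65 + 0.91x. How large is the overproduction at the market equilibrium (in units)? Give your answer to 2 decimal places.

Market equilibrium (private): 11.60 + 2.50x = 144.50 - 2.34x → x_m = 27.4587.
Social marginal cost = private MC + MEC = 12.25 + 3.41x.
Set SMC = demand: 12.25 + 3.41x = 144.50 - 2.34x → x* = 23.0000.
Gap = |27.4587 − 23.0000| = 4.4587.

4.46 units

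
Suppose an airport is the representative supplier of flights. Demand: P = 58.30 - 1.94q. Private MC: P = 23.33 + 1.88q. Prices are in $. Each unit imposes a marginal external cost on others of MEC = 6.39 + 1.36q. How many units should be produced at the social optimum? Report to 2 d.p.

Social marginal cost = private MC + MEC = 29.72 + 3.24q.
Set SMC = demand: 29.72 + 3.24q = 58.30 - 1.94q → q* = 5.5174.

q* = 5.52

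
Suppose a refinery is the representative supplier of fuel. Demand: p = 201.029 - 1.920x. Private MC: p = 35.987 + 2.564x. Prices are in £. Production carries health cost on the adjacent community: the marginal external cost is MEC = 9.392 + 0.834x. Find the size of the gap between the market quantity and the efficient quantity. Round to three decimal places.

7.538 units

Market equilibrium (private): 35.987 + 2.564x = 201.029 - 1.920x → x_m = 36.8069.
Social marginal cost = private MC + MEC = 45.379 + 3.398x.
Set SMC = demand: 45.379 + 3.398x = 201.029 - 1.920x → x* = 29.2685.
Gap = |36.8069 − 29.2685| = 7.5384.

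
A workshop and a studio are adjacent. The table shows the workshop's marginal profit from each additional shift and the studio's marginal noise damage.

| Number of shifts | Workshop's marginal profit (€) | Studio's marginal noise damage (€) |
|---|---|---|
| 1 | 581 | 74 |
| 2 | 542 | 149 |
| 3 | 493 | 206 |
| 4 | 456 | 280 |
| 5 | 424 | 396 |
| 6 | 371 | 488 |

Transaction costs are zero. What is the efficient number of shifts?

Bargaining reaches the level where marginal profit last exceeds marginal noise damage.
That holds through level 5 (424 ≥ 396) but not at 6 (371 < 488).

5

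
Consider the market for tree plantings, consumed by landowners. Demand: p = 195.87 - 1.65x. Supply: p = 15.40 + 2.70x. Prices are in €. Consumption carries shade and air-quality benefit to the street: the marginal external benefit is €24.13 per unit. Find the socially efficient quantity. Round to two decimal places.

Social marginal benefit = demand + MEB = 220.00 - 1.65x.
Set SMB = MC: 220.00 - 1.65x = 15.40 + 2.70x → x* = 47.0345.

x* = 47.03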